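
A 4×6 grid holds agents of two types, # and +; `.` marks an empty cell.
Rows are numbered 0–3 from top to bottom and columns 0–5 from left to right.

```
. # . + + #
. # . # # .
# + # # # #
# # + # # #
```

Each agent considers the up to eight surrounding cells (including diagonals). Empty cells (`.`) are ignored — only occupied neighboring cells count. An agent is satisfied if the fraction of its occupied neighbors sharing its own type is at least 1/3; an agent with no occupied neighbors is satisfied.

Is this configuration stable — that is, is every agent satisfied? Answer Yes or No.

(0,1)# 1/1 ok
(0,3)+ 1/3 ok
(0,4)+ 1/4 unhappy
(0,5)# 1/2 ok
(1,1)# 3/4 ok
(1,3)# 4/6 ok
(1,4)# 5/7 ok
(2,0)# 3/4 ok
(2,1)+ 1/6 unhappy
(2,2)# 5/7 ok
(2,3)# 6/7 ok
(2,4)# 7/7 ok
(2,5)# 4/4 ok
(3,0)# 2/3 ok
(3,1)# 3/5 ok
(3,2)+ 1/5 unhappy
(3,3)# 4/5 ok
(3,4)# 5/5 ok
(3,5)# 3/3 ok
For instance (0,4) has only 1/4 same-type neighbors, below 1/3.

No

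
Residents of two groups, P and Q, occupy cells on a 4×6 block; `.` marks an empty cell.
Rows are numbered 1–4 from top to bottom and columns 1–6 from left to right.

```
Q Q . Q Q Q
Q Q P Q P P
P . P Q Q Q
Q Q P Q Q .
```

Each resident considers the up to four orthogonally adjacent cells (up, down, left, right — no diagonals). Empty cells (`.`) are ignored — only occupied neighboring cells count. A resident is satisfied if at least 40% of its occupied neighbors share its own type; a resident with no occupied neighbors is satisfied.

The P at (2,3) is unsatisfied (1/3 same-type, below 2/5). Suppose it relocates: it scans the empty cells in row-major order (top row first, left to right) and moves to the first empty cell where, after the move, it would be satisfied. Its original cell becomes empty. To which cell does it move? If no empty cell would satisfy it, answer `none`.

Vacating (2,3). Empty cells in order:
  (1,3): 0/2 same-type → still unsatisfied.
  (3,2): 2/4 same-type → satisfied — stop here.

(3,2)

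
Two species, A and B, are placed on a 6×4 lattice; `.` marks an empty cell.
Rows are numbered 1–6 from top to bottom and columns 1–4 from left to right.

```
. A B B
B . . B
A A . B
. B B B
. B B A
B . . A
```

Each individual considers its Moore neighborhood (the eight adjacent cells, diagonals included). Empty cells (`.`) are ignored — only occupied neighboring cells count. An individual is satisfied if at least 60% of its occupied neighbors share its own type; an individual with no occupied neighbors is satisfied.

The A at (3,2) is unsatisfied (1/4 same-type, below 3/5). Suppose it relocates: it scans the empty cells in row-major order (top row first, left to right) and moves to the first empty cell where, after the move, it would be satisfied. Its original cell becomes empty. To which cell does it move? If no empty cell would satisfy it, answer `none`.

Vacating (3,2). Empty cells in order:
  (1,1): 1/2 same-type → still unsatisfied.
  (2,2): 2/4 same-type → still unsatisfied.
  (2,3): 1/5 same-type → still unsatisfied.
  (3,3): 0/5 same-type → still unsatisfied.
  (4,1): 1/3 same-type → still unsatisfied.
  (5,1): 0/3 same-type → still unsatisfied.
  (6,2): 0/3 same-type → still unsatisfied.
  (6,3): 2/4 same-type → still unsatisfied.

none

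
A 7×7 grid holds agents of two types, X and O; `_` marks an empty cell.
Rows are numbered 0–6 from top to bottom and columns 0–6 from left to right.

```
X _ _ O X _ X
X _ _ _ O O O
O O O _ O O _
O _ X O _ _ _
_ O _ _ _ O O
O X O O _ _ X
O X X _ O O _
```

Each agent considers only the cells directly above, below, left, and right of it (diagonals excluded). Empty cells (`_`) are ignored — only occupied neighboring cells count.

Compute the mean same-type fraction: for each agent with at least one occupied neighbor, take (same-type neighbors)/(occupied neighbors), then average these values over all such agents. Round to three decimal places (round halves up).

(0,0)X 1/1
(0,3)O 0/1
(0,4)X 0/2
(0,6)X 0/1
(1,0)X 1/2
(1,4)O 2/3
(1,5)O 3/3
(1,6)O 1/2
(2,0)O 2/3
(2,1)O 2/2
(2,2)O 1/2
(2,4)O 2/2
(2,5)O 2/2
(3,0)O 1/1
(3,2)X 0/2
(3,3)O 0/1
(4,1)O 0/1
(4,5)O 1/1
(4,6)O 1/2
(5,0)O 1/2
(5,1)X 1/4
(5,2)O 1/3
(5,3)O 1/1
(5,6)X 0/1
(6,0)O 1/2
(6,1)X 2/3
(6,2)X 1/2
(6,4)O 1/1
(6,5)O 1/1
Sum over 29 agents: 1/1 + 0/1 + 0/2 + 0/1 + 1/2 + 2/3 + 3/3 + 1/2 + 2/3 + 2/2 + 1/2 + 2/2 + 2/2 + 1/1 + 0/2 + 0/1 + 0/1 + 1/1 + 1/2 + 1/2 + 1/4 + 1/3 + 1/1 + 0/1 + 1/2 + 2/3 + 1/2 + 1/1 + 1/1 = 193/12; mean = 193/12 ÷ 29 = 193/348 = 0.554597… → 0.555.

0.555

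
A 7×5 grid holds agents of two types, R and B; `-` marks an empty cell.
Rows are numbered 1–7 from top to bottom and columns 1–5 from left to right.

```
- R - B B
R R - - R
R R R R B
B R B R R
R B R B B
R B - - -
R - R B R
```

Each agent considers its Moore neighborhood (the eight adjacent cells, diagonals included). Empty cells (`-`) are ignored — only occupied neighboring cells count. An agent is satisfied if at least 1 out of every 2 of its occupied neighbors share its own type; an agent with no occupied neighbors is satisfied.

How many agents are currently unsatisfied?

Row 1: (1,2)R 2/2 ok · (1,4)B 1/2 ok · (1,5)B 1/2 ok
Row 2: (2,1)R 4/4 ok · (2,2)R 5/5 ok · (2,5)R 1/4 unhappy
Row 3: (3,1)R 4/5 ok · (3,2)R 5/7 ok · (3,3)R 5/6 ok · (3,4)R 4/6 ok · (3,5)B 0/4 unhappy
Row 4: (4,1)B 1/5 unhappy · (4,2)R 5/8 ok · (4,3)B 2/8 unhappy · (4,4)R 4/8 ok · (4,5)R 2/5 unhappy
Row 5: (5,1)R 2/5 unhappy · (5,2)B 3/7 unhappy · (5,3)R 2/6 unhappy · (5,4)B 2/5 unhappy · (5,5)B 1/3 unhappy
Row 6: (6,1)R 2/4 ok · (6,2)B 1/6 unhappy
Row 7: (7,1)R 1/2 ok · (7,3)R 0/2 unhappy · (7,4)B 0/2 unhappy · (7,5)R 0/1 unhappy
Unsatisfied: (2,5), (3,5), (4,1), (4,3), (4,5), (5,1), (5,2), (5,3), (5,4), (5,5), (6,2), (7,3), (7,4), (7,5) — 14 in total.

14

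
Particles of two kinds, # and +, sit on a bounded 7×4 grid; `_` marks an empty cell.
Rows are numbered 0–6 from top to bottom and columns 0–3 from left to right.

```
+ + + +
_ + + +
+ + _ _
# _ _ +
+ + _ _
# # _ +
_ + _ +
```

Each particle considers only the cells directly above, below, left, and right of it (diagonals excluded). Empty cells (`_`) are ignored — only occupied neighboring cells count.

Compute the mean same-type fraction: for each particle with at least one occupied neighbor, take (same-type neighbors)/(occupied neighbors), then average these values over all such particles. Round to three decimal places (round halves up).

Row 0: (0,0)+ 1/1 · (0,1)+ 3/3 · (0,2)+ 3/3 · (0,3)+ 2/2
Row 1: (1,1)+ 3/3 · (1,2)+ 3/3 · (1,3)+ 2/2
Row 2: (2,0)+ 1/2 · (2,1)+ 2/2
Row 3: (3,0)# 0/2 · (3,3)+ — no occupied neighbors
Row 4: (4,0)+ 1/3 · (4,1)+ 1/2
Row 5: (5,0)# 1/2 · (5,1)# 1/3 · (5,3)+ 1/1
Row 6: (6,1)+ 0/1 · (6,3)+ 1/1
Sum over 17 particles: 1/1 + 3/3 + 3/3 + 2/2 + 3/3 + 3/3 + 2/2 + 1/2 + 2/2 + 0/2 + 1/3 + 1/2 + 1/2 + 1/3 + 1/1 + 0/1 + 1/1 = 73/6; mean = 73/6 ÷ 17 = 73/102 = 0.715686… → 0.716.

0.716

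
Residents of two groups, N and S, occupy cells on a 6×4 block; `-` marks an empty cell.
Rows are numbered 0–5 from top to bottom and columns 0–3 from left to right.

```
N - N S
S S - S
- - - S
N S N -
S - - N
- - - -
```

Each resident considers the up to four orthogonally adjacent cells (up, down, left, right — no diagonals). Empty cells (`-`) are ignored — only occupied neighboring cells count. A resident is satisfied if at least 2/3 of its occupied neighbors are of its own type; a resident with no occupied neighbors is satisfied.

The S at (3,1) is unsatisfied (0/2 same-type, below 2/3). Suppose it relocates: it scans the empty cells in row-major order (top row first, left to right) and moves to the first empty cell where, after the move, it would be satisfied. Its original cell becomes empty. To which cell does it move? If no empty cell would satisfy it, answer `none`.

Vacating (3,1). Empty cells in order:
  (0,1): 1/3 same-type → still unsatisfied.
  (1,2): 2/3 same-type → satisfied — stop here.

(1,2)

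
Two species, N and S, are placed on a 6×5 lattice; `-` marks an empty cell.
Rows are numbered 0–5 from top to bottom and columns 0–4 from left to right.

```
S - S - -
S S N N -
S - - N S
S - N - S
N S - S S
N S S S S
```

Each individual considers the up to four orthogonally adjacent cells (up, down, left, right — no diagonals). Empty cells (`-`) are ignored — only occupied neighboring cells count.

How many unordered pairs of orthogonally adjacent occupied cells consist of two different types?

Scan each occupied cell's neighbors to the right and below so each pair is counted once.
Row 0: S(0,0)–S(1,0)= S(0,2)–N(1,2)≠  → 1/2 unlike.
Row 1: S(1,0)–S(1,1)= S(1,0)–S(2,0)= S(1,1)–N(1,2)≠ N(1,2)–N(1,3)= N(1,3)–N(2,3)=  → 1/5 unlike.
Row 2: S(2,0)–S(3,0)= N(2,3)–S(2,4)≠ S(2,4)–S(3,4)=  → 1/3 unlike.
Row 3: S(3,0)–N(4,0)≠ S(3,4)–S(4,4)=  → 1/2 unlike.
Row 4: N(4,0)–S(4,1)≠ N(4,0)–N(5,0)= S(4,1)–S(5,1)= S(4,3)–S(4,4)= S(4,3)–S(5,3)= S(4,4)–S(5,4)=  → 1/6 unlike.
Row 5: N(5,0)–S(5,1)≠ S(5,1)–S(5,2)= S(5,2)–S(5,3)= S(5,3)–S(5,4)=  → 1/4 unlike.
Total adjacent occupied pairs: 22; unlike-type pairs: 6.

6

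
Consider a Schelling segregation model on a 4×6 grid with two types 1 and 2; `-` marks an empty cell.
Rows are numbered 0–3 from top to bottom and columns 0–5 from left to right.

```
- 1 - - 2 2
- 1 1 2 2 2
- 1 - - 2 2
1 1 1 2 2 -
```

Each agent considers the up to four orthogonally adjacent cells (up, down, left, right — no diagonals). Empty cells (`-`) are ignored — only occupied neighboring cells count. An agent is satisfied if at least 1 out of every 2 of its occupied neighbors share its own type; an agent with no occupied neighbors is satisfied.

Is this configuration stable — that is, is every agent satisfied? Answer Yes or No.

(0,1)1 1/1 ✓
(0,4)2 2/2 ✓
(0,5)2 2/2 ✓
(1,1)1 3/3 ✓
(1,2)1 1/2 ✓
(1,3)2 1/2 ✓
(1,4)2 4/4 ✓
(1,5)2 3/3 ✓
(2,1)1 2/2 ✓
(2,4)2 3/3 ✓
(2,5)2 2/2 ✓
(3,0)1 1/1 ✓
(3,1)1 3/3 ✓
(3,2)1 1/2 ✓
(3,3)2 1/2 ✓
(3,4)2 2/2 ✓
All meet the threshold, so the configuration is stable.

Yes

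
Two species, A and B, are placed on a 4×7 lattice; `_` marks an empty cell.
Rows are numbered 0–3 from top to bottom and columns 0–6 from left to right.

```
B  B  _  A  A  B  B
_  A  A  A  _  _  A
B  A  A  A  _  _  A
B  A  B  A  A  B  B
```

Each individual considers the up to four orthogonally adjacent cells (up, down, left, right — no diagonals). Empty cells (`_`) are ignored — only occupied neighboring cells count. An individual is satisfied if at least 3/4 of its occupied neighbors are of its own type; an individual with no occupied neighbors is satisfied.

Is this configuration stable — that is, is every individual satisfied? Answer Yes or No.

Row 0: (0,0)B 1/1 ok · (0,1)B 1/2 unhappy · (0,3)A 2/2 ok · (0,4)A 1/2 unhappy · (0,5)B 1/2 unhappy · (0,6)B 1/2 unhappy
Row 1: (1,1)A 2/3 unhappy · (1,2)A 3/3 ok · (1,3)A 3/3 ok · (1,6)A 1/2 unhappy
Row 2: (2,0)B 1/2 unhappy · (2,1)A 3/4 ok · (2,2)A 3/4 ok · (2,3)A 3/3 ok · (2,6)A 1/2 unhappy
Row 3: (3,0)B 1/2 unhappy · (3,1)A 1/3 unhappy · (3,2)B 0/3 unhappy · (3,3)A 2/3 unhappy · (3,4)A 1/2 unhappy · (3,5)B 1/2 unhappy · (3,6)B 1/2 unhappy
For instance (0,1) has only 1/2 same-type neighbors, below 3/4.

No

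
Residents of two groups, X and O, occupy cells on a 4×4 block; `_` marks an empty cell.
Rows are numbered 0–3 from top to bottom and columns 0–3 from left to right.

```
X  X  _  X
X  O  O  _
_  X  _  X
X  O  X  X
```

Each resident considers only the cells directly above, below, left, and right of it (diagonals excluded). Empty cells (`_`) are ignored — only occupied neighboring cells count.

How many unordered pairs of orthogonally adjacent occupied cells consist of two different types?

6

Scan each occupied cell's neighbors to the right and below so each pair is counted once.
From row 0: 1 unlike of 3 pairs (running 1/3).
From row 1: 2 unlike of 3 pairs (running 3/6).
From row 2: 1 unlike of 2 pairs (running 4/8).
From row 3: 2 unlike of 3 pairs (running 6/11).
Total adjacent occupied pairs: 11; unlike-type pairs: 6.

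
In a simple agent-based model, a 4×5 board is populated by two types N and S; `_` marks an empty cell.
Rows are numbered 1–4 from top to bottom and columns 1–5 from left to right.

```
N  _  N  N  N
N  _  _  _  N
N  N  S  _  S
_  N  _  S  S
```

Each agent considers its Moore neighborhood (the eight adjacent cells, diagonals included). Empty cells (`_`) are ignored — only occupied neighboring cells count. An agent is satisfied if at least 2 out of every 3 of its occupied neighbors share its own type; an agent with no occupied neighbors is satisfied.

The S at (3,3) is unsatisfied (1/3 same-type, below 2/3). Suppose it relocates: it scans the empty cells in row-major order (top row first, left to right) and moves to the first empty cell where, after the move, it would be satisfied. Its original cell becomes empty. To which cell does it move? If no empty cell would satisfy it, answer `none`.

(3,4)

Vacating (3,3). Empty cells in order:
  (1,2): 0/3 same-type → still unsatisfied.
  (2,2): 0/5 same-type → still unsatisfied.
  (2,3): 0/3 same-type → still unsatisfied.
  (2,4): 1/5 same-type → still unsatisfied.
  (3,4): 3/4 same-type → satisfied — stop here.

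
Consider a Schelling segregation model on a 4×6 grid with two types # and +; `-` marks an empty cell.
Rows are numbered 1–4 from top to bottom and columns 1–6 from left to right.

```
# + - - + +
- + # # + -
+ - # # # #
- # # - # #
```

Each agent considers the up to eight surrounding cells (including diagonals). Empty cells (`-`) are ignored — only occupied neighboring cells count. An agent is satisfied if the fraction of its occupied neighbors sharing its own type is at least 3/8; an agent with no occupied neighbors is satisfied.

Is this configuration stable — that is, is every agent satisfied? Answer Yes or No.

No

Row 1: (1,1)# 0/2 unhappy · (1,2)+ 1/3 unhappy · (1,5)+ 2/3 ok · (1,6)+ 2/2 ok
Row 2: (2,2)+ 2/5 ok · (2,3)# 3/5 ok · (2,4)# 4/6 ok · (2,5)+ 2/6 unhappy
Row 3: (3,1)+ 1/2 ok · (3,3)# 5/6 ok · (3,4)# 6/7 ok · (3,5)# 5/6 ok · (3,6)# 3/4 ok
Row 4: (4,2)# 2/3 ok · (4,3)# 3/3 ok · (4,5)# 4/4 ok · (4,6)# 3/3 ok
For instance (1,1) has only 0/2 same-type neighbors, below 3/8.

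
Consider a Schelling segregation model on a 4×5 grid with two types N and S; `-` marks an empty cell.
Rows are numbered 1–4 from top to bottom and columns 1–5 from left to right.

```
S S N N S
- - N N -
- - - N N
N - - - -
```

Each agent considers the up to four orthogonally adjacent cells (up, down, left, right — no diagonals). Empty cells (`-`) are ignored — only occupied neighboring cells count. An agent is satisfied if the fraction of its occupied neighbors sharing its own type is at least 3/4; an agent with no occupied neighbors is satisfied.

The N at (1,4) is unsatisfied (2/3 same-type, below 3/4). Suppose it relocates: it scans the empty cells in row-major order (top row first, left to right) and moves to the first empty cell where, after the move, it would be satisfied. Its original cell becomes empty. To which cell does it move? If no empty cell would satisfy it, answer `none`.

(3,1)

Vacating (1,4). Empty cells in order:
  (2,1): 0/1 same-type → still unsatisfied.
  (2,2): 1/2 same-type → still unsatisfied.
  (2,5): 2/3 same-type → still unsatisfied.
  (3,1): 1/1 same-type → satisfied — stop here.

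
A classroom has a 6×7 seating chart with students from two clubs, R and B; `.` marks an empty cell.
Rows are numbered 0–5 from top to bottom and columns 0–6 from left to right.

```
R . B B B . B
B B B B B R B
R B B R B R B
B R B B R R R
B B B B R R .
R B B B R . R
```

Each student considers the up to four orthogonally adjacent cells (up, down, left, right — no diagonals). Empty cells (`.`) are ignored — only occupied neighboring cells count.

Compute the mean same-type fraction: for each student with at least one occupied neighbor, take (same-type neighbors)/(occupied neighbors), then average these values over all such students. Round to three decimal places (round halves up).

0.608

(0,0)R 0/1
(0,2)B 2/2
(0,3)B 3/3
(0,4)B 2/2
(0,6)B 1/1
(1,0)B 1/3
(1,1)B 3/3
(1,2)B 4/4
(1,3)B 3/4
(1,4)B 3/4
(1,5)R 1/3
(1,6)B 2/3
(2,0)R 0/3
(2,1)B 2/4
(2,2)B 3/4
(2,3)R 0/4
(2,4)B 1/4
(2,5)R 2/4
(2,6)B 1/3
(3,0)B 1/3
(3,1)R 0/4
(3,2)B 3/4
(3,3)B 2/4
(3,4)R 2/4
(3,5)R 4/4
(3,6)R 1/2
(4,0)B 2/3
(4,1)B 3/4
(4,2)B 4/4
(4,3)B 3/4
(4,4)R 3/4
(4,5)R 2/2
(5,0)R 0/2
(5,1)B 2/3
(5,2)B 3/3
(5,3)B 2/3
(5,4)R 1/2
(5,6)R — no occupied neighbors
Sum over 37 students: 0/1 + 2/2 + 3/3 + 2/2 + 1/1 + 1/3 + 3/3 + 4/4 + 3/4 + 3/4 + 1/3 + 2/3 + 0/3 + 2/4 + 3/4 + 0/4 + 1/4 + 2/4 + 1/3 + 1/3 + 0/4 + 3/4 + 2/4 + 2/4 + 4/4 + 1/2 + 2/3 + 3/4 + 4/4 + 3/4 + 3/4 + 2/2 + 0/2 + 2/3 + 3/3 + 2/3 + 1/2 = 45/2; mean = 45/2 ÷ 37 = 45/74 = 0.608108… → 0.608.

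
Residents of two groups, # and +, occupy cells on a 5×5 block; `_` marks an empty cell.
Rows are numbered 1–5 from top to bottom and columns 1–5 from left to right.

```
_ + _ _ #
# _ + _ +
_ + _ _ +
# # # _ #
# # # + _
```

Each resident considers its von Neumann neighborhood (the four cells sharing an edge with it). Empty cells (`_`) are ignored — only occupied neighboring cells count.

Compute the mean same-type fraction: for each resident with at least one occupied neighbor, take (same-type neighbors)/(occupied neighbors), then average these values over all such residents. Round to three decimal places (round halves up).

0.535

Row 1: (1,2)+ — no occupied neighbors · (1,5)# 0/1
Row 2: (2,1)# — no occupied neighbors · (2,3)+ — no occupied neighbors · (2,5)+ 1/2
Row 3: (3,2)+ 0/1 · (3,5)+ 1/2
Row 4: (4,1)# 2/2 · (4,2)# 3/4 · (4,3)# 2/2 · (4,5)# 0/1
Row 5: (5,1)# 2/2 · (5,2)# 3/3 · (5,3)# 2/3 · (5,4)+ 0/1
Sum over 12 residents: 0/1 + 1/2 + 0/1 + 1/2 + 2/2 + 3/4 + 2/2 + 0/1 + 2/2 + 3/3 + 2/3 + 0/1 = 77/12; mean = 77/12 ÷ 12 = 77/144 = 0.534722… → 0.535.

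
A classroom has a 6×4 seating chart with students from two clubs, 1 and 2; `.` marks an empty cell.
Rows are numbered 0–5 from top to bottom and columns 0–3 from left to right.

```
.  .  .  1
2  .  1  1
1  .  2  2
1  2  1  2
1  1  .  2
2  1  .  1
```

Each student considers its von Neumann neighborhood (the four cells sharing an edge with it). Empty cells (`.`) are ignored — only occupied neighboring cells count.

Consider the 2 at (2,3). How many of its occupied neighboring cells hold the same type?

2

Occupied neighbors of (2,3): (1,3)=1, (3,3)=2, (2,2)=2.
Same type (2): 2 of 3.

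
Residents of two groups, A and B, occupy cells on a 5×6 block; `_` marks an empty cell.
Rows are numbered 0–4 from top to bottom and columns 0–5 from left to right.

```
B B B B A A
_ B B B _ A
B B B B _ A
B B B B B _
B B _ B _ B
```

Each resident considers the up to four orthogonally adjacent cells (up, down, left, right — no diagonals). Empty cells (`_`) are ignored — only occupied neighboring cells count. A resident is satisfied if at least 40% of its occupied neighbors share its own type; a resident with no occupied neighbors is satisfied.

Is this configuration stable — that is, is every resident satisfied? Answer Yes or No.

Row 0: (0,0)B 1/1 ok · (0,1)B 3/3 ok · (0,2)B 3/3 ok · (0,3)B 2/3 ok · (0,4)A 1/2 ok · (0,5)A 2/2 ok
Row 1: (1,1)B 3/3 ok · (1,2)B 4/4 ok · (1,3)B 3/3 ok · (1,5)A 2/2 ok
Row 2: (2,0)B 2/2 ok · (2,1)B 4/4 ok · (2,2)B 4/4 ok · (2,3)B 3/3 ok · (2,5)A 1/1 ok
Row 3: (3,0)B 3/3 ok · (3,1)B 4/4 ok · (3,2)B 3/3 ok · (3,3)B 4/4 ok · (3,4)B 1/1 ok
Row 4: (4,0)B 2/2 ok · (4,1)B 2/2 ok · (4,3)B 1/1 ok · (4,5)B 0/0 ok
All meet the threshold, so the configuration is stable.

Yes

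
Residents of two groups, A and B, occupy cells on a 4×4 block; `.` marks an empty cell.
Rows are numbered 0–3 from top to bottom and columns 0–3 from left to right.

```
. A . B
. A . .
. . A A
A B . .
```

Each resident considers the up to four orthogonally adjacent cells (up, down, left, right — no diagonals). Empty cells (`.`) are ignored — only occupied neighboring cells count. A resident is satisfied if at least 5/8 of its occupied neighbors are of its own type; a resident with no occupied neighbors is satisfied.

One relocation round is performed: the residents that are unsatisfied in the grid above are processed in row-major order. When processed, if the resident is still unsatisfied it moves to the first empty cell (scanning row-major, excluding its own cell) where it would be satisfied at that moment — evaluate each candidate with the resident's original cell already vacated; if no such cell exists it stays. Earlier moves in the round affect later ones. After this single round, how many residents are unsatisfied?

0

Initially unsatisfied (in order): (3,0), (3,1).
  (3,0) → (0,0).
  (3,1): now satisfied by earlier moves; stays.
Resulting grid:
A A . B
. A . .
. . A A
. B . .
All satisfied now.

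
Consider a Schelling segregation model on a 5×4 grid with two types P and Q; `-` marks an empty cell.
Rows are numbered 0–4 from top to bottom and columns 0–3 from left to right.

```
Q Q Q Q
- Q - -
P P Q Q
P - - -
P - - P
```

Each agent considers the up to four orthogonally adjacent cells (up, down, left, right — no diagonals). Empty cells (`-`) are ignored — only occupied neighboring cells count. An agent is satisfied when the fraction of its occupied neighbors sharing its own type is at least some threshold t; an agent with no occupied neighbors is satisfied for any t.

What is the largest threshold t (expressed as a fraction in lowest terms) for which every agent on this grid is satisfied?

1/3

Row 0: (0,0)Q 1/1 · (0,1)Q 3/3 · (0,2)Q 2/2 · (0,3)Q 1/1
Row 1: (1,1)Q 1/2
Row 2: (2,0)P 2/2 · (2,1)P 1/3 · (2,2)Q 1/2 · (2,3)Q 1/1
Row 3: (3,0)P 2/2
Row 4: (4,0)P 1/1 · (4,3)P — no occupied neighbors
The smallest same-type fraction is 1/3 at (2,1), which reduces to 1/3. Any threshold above that leaves this agent unsatisfied.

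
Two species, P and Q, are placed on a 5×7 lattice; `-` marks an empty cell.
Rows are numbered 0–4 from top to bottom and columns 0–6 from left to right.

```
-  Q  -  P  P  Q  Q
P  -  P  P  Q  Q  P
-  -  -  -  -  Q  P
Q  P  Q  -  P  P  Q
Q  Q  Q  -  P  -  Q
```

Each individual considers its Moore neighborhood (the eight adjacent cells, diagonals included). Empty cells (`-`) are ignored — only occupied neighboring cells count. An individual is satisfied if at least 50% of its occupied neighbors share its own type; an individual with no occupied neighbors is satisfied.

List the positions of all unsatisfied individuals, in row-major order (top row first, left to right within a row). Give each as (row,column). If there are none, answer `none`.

Row 0: (0,1)Q 0/2 ✗ · (0,3)P 3/4 ✓ · (0,4)P 2/5 ✗ · (0,5)Q 3/5 ✓ · (0,6)Q 2/3 ✓
Row 1: (1,0)P 0/1 ✗ · (1,2)P 2/3 ✓ · (1,3)P 3/4 ✓ · (1,4)Q 3/6 ✓ · (1,5)Q 4/7 ✓ · (1,6)P 1/5 ✗
Row 2: (2,5)Q 3/7 ✗ · (2,6)P 2/5 ✗
Row 3: (3,0)Q 2/3 ✓ · (3,1)P 0/5 ✗ · (3,2)Q 2/3 ✓ · (3,4)P 2/3 ✓ · (3,5)P 3/6 ✓ · (3,6)Q 2/4 ✓
Row 4: (4,0)Q 2/3 ✓ · (4,1)Q 4/5 ✓ · (4,2)Q 2/3 ✓ · (4,4)P 2/2 ✓ · (4,6)Q 1/2 ✓

(0,1), (0,4), (1,0), (1,6), (2,5), (2,6), (3,1)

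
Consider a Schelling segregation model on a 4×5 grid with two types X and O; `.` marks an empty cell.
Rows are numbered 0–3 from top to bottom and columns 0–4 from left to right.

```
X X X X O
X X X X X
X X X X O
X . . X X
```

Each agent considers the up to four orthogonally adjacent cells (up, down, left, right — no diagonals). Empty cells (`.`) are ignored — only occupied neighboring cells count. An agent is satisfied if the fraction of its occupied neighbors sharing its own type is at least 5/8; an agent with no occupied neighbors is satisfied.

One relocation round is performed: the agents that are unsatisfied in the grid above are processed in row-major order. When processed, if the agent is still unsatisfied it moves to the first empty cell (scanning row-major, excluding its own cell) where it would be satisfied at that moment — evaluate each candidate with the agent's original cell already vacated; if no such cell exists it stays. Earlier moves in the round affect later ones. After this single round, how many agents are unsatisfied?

2

Initially unsatisfied (in order): (0,4), (1,4), (2,4), (3,4).
  (0,4): no empty cell satisfies it; stays.
  (1,4) → (3,1).
  (2,4): no empty cell satisfies it; stays.
  (3,4) → (3,2).
Resulting grid:
X X X X O
X X X X .
X X X X O
X X X X .
Unsatisfied now: (0,4), (2,4).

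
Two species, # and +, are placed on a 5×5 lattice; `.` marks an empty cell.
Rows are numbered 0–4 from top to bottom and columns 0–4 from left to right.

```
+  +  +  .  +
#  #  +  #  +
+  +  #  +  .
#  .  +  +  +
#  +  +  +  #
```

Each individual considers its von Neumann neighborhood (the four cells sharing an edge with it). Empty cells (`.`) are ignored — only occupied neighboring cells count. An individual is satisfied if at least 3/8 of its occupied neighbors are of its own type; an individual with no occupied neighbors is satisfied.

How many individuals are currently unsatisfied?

9

Row 0: (0,0)+ 1/2 ✓ · (0,1)+ 2/3 ✓ · (0,2)+ 2/2 ✓ · (0,4)+ 1/1 ✓
Row 1: (1,0)# 1/3 ✗ · (1,1)# 1/4 ✗ · (1,2)+ 1/4 ✗ · (1,3)# 0/3 ✗ · (1,4)+ 1/2 ✓
Row 2: (2,0)+ 1/3 ✗ · (2,1)+ 1/3 ✗ · (2,2)# 0/4 ✗ · (2,3)+ 1/3 ✗
Row 3: (3,0)# 1/2 ✓ · (3,2)+ 2/3 ✓ · (3,3)+ 4/4 ✓ · (3,4)+ 1/2 ✓
Row 4: (4,0)# 1/2 ✓ · (4,1)+ 1/2 ✓ · (4,2)+ 3/3 ✓ · (4,3)+ 2/3 ✓ · (4,4)# 0/2 ✗
Unsatisfied: (1,0), (1,1), (1,2), (1,3), (2,0), (2,1), (2,2), (2,3), (4,4) — 9 in total.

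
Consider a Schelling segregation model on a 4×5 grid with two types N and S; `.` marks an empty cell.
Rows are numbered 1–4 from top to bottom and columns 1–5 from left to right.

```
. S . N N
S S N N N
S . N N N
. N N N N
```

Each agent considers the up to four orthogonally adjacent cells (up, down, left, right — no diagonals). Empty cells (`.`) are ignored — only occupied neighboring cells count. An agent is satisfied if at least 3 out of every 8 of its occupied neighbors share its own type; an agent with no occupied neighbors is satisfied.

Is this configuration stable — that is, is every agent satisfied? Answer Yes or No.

Yes

(1,2)S 1/1 ok
(1,4)N 2/2 ok
(1,5)N 2/2 ok
(2,1)S 2/2 ok
(2,2)S 2/3 ok
(2,3)N 2/3 ok
(2,4)N 4/4 ok
(2,5)N 3/3 ok
(3,1)S 1/1 ok
(3,3)N 3/3 ok
(3,4)N 4/4 ok
(3,5)N 3/3 ok
(4,2)N 1/1 ok
(4,3)N 3/3 ok
(4,4)N 3/3 ok
(4,5)N 2/2 ok
All meet the threshold, so the configuration is stable.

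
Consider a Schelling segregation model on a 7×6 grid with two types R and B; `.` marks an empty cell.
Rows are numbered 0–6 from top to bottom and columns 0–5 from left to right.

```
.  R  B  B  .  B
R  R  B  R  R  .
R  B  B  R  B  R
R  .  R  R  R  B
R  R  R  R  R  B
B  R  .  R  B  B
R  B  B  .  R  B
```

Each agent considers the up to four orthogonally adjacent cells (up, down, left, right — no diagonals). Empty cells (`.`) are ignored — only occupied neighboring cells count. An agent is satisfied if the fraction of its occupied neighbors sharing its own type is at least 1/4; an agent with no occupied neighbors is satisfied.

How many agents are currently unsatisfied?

(0,1)R 1/2 ok
(0,2)B 2/3 ok
(0,3)B 1/2 ok
(0,5)B 0/0 ok
(1,0)R 2/2 ok
(1,1)R 2/4 ok
(1,2)B 2/4 ok
(1,3)R 2/4 ok
(1,4)R 1/2 ok
(2,0)R 2/3 ok
(2,1)B 1/3 ok
(2,2)B 2/4 ok
(2,3)R 2/4 ok
(2,4)B 0/4 unhappy
(2,5)R 0/2 unhappy
(3,0)R 2/2 ok
(3,2)R 2/3 ok
(3,3)R 4/4 ok
(3,4)R 2/4 ok
(3,5)B 1/3 ok
(4,0)R 2/3 ok
(4,1)R 3/3 ok
(4,2)R 3/3 ok
(4,3)R 4/4 ok
(4,4)R 2/4 ok
(4,5)B 2/3 ok
(5,0)B 0/3 unhappy
(5,1)R 1/3 ok
(5,3)R 1/2 ok
(5,4)B 1/4 ok
(5,5)B 3/3 ok
(6,0)R 0/2 unhappy
(6,1)B 1/3 ok
(6,2)B 1/1 ok
(6,4)R 0/2 unhappy
(6,5)B 1/2 ok
Unsatisfied: (2,4), (2,5), (5,0), (6,0), (6,4) — 5 in total.

5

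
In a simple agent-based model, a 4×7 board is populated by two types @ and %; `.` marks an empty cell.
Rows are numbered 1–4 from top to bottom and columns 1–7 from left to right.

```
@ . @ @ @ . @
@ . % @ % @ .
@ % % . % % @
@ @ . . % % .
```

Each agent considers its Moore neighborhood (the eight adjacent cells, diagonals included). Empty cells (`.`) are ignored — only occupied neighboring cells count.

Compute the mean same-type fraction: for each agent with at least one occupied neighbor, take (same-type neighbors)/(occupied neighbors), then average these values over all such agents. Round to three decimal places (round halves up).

0.626

(1,1)@ 1/1
(1,3)@ 2/3
(1,4)@ 3/5
(1,5)@ 3/4
(1,7)@ 1/1
(2,1)@ 2/3
(2,3)% 2/5
(2,4)@ 3/7
(2,5)% 2/6
(2,6)@ 3/6
(3,1)@ 3/4
(3,2)% 2/6
(3,3)% 2/4
(3,5)% 4/6
(3,6)% 4/6
(3,7)@ 1/3
(4,1)@ 2/3
(4,2)@ 2/4
(4,5)% 3/3
(4,6)% 3/4
Sum over 20 agents: 1/1 + 2/3 + 3/5 + 3/4 + 1/1 + 2/3 + 2/5 + 3/7 + 2/6 + 3/6 + 3/4 + 2/6 + 2/4 + 4/6 + 4/6 + 1/3 + 2/3 + 2/4 + 3/3 + 3/4 = 1051/84; mean = 1051/84 ÷ 20 = 1051/1680 = 0.625595… → 0.626.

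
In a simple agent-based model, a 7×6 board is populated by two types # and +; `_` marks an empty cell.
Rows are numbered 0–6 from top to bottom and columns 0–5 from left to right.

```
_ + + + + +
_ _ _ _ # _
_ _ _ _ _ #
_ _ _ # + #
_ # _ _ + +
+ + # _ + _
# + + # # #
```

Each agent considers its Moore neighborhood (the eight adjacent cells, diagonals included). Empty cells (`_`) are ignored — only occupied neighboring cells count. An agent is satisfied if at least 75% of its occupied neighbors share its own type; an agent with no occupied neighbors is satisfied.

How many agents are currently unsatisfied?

(0,1)+ 1/1 ✓
(0,2)+ 2/2 ✓
(0,3)+ 2/3 ✗
(0,4)+ 2/3 ✗
(0,5)+ 1/2 ✗
(1,4)# 1/4 ✗
(2,5)# 2/3 ✗
(3,3)# 0/2 ✗
(3,4)+ 2/5 ✗
(3,5)# 1/4 ✗
(4,1)# 1/3 ✗
(4,4)+ 3/5 ✗
(4,5)+ 3/4 ✓
(5,0)+ 2/4 ✗
(5,1)+ 3/6 ✗
(5,2)# 2/5 ✗
(5,4)+ 2/5 ✗
(6,0)# 0/3 ✗
(6,1)+ 3/5 ✗
(6,2)+ 2/4 ✗
(6,3)# 2/4 ✗
(6,4)# 2/3 ✗
(6,5)# 1/2 ✗
Unsatisfied: (0,3), (0,4), (0,5), (1,4), (2,5), (3,3), (3,4), (3,5), (4,1), (4,4), (5,0), (5,1), (5,2), (5,4), (6,0), (6,1), (6,2), (6,3), (6,4), (6,5) — 20 in total.

20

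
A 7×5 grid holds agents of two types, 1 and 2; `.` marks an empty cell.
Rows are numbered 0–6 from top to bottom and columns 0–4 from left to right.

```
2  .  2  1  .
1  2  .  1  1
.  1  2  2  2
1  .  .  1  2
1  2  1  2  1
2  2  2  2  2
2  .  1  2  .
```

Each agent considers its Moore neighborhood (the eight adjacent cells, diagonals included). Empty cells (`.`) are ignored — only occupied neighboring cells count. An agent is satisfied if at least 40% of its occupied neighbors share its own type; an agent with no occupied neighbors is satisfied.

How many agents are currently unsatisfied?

(0,0)2 1/2 ok
(0,2)2 1/3 unhappy
(0,3)1 2/3 ok
(1,0)1 1/3 unhappy
(1,1)2 3/5 ok
(1,3)1 2/6 unhappy
(1,4)1 2/4 ok
(2,1)1 2/4 ok
(2,2)2 2/5 ok
(2,3)2 3/6 ok
(2,4)2 2/5 ok
(3,0)1 2/3 ok
(3,3)1 2/7 unhappy
(3,4)2 3/5 ok
(4,0)1 1/4 unhappy
(4,1)2 3/6 ok
(4,2)1 1/6 unhappy
(4,3)2 4/7 ok
(4,4)1 1/5 unhappy
(5,0)2 3/4 ok
(5,1)2 4/7 ok
(5,2)2 5/7 ok
(5,3)2 4/7 ok
(5,4)2 3/4 ok
(6,0)2 2/2 ok
(6,2)1 0/4 unhappy
(6,3)2 3/4 ok
Unsatisfied: (0,2), (1,0), (1,3), (3,3), (4,0), (4,2), (4,4), (6,2) — 8 in total.

8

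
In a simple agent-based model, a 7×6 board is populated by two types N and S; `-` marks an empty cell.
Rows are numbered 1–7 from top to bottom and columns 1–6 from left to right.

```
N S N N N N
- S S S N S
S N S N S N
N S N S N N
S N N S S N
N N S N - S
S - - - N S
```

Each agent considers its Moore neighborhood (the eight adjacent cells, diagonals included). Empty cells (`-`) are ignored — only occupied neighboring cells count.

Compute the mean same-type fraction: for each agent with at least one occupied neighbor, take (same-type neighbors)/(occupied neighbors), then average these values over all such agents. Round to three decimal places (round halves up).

0.435

Row 1: (1,1)N 0/2 · (1,2)S 2/4 · (1,3)N 1/5 · (1,4)N 3/5 · (1,5)N 3/5 · (1,6)N 2/3
Row 2: (2,2)S 4/7 · (2,3)S 4/8 · (2,4)S 3/8 · (2,5)N 5/8 · (2,6)S 1/5
Row 3: (3,1)S 2/4 · (3,2)N 2/7 · (3,3)S 5/8 · (3,4)N 3/8 · (3,5)S 3/8 · (3,6)N 3/5
Row 4: (4,1)N 2/5 · (4,2)S 3/8 · (4,3)N 4/8 · (4,4)S 4/8 · (4,5)N 4/8 · (4,6)N 3/5
Row 5: (5,1)S 1/5 · (5,2)N 5/8 · (5,3)N 4/8 · (5,4)S 3/7 · (5,5)S 3/7 · (5,6)N 2/4
Row 6: (6,1)N 2/4 · (6,2)N 3/6 · (6,3)S 1/5 · (6,4)N 2/5 · (6,6)S 2/4
Row 7: (7,1)S 0/2 · (7,5)N 1/3 · (7,6)S 1/2
Sum over 37 agents: 0/2 + 2/4 + 1/5 + 3/5 + 3/5 + 2/3 + 4/7 + 4/8 + 3/8 + 5/8 + 1/5 + 2/4 + 2/7 + 5/8 + 3/8 + 3/8 + 3/5 + 2/5 + 3/8 + 4/8 + 4/8 + 4/8 + 3/5 + 1/5 + 5/8 + 4/8 + 3/7 + 3/7 + 2/4 + 2/4 + 3/6 + 1/5 + 2/5 + 2/4 + 0/2 + 1/3 + 1/2 = 901/56; mean = 901/56 ÷ 37 = 901/2072 = 0.434845… → 0.435.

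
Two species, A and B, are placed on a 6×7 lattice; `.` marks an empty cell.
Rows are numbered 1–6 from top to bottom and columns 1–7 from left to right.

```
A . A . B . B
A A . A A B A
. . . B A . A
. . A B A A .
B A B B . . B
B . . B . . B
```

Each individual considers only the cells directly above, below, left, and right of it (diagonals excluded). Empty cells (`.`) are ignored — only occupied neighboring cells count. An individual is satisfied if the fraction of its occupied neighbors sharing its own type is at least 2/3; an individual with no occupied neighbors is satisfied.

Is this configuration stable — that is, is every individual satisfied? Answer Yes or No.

No

(1,1)A 1/1 ✓
(1,3)A 0/0 ✓
(1,5)B 0/1 ✗
(1,7)B 0/1 ✗
(2,1)A 2/2 ✓
(2,2)A 1/1 ✓
(2,4)A 1/2 ✗
(2,5)A 2/4 ✗
(2,6)B 0/2 ✗
(2,7)A 1/3 ✗
(3,4)B 1/3 ✗
(3,5)A 2/3 ✓
(3,7)A 1/1 ✓
(4,3)A 0/2 ✗
(4,4)B 2/4 ✗
(4,5)A 2/3 ✓
(4,6)A 1/1 ✓
(5,1)B 1/2 ✗
(5,2)A 0/2 ✗
(5,3)B 1/3 ✗
(5,4)B 3/3 ✓
(5,7)B 1/1 ✓
(6,1)B 1/1 ✓
(6,4)B 1/1 ✓
(6,7)B 1/1 ✓
For instance (1,5) has only 0/1 same-type neighbors, below 2/3.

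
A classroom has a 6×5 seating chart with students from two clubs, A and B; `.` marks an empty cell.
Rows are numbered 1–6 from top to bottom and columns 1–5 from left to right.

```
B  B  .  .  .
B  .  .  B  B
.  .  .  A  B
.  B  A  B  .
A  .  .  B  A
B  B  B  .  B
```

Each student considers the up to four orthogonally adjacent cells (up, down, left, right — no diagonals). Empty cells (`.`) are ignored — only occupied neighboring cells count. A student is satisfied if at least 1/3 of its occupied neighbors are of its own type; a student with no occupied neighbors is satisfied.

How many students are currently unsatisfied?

6

(1,1)B 2/2 satisfied
(1,2)B 1/1 satisfied
(2,1)B 1/1 satisfied
(2,4)B 1/2 satisfied
(2,5)B 2/2 satisfied
(3,4)A 0/3 not
(3,5)B 1/2 satisfied
(4,2)B 0/1 not
(4,3)A 0/2 not
(4,4)B 1/3 satisfied
(5,1)A 0/1 not
(5,4)B 1/2 satisfied
(5,5)A 0/2 not
(6,1)B 1/2 satisfied
(6,2)B 2/2 satisfied
(6,3)B 1/1 satisfied
(6,5)B 0/1 not
Unsatisfied: (3,4), (4,2), (4,3), (5,1), (5,5), (6,5) — 6 in total.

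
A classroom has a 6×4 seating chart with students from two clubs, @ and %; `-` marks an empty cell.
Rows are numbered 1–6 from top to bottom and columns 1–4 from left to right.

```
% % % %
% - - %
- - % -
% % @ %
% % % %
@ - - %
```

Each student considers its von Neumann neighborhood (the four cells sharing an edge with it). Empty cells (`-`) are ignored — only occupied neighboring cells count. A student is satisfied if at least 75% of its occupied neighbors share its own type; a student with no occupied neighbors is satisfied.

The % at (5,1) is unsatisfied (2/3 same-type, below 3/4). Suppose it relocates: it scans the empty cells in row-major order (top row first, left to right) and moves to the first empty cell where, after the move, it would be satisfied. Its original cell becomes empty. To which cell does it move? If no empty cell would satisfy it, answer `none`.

(2,2)

Vacating (5,1). Empty cells in order:
  (2,2): 2/2 same-type → satisfied — stop here.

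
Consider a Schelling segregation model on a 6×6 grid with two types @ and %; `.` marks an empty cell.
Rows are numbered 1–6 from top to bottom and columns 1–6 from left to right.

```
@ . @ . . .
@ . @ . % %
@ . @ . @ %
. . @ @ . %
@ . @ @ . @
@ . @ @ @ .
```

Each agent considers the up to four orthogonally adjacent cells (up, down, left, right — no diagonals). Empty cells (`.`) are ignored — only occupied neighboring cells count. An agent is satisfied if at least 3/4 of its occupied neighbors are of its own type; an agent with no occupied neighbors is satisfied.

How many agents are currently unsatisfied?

5

Row 1: (1,1)@ 1/1 ✓ · (1,3)@ 1/1 ✓
Row 2: (2,1)@ 2/2 ✓ · (2,3)@ 2/2 ✓ · (2,5)% 1/2 ✗ · (2,6)% 2/2 ✓
Row 3: (3,1)@ 1/1 ✓ · (3,3)@ 2/2 ✓ · (3,5)@ 0/2 ✗ · (3,6)% 2/3 ✗
Row 4: (4,3)@ 3/3 ✓ · (4,4)@ 2/2 ✓ · (4,6)% 1/2 ✗
Row 5: (5,1)@ 1/1 ✓ · (5,3)@ 3/3 ✓ · (5,4)@ 3/3 ✓ · (5,6)@ 0/1 ✗
Row 6: (6,1)@ 1/1 ✓ · (6,3)@ 2/2 ✓ · (6,4)@ 3/3 ✓ · (6,5)@ 1/1 ✓
Unsatisfied: (2,5), (3,5), (3,6), (4,6), (5,6) — 5 in total.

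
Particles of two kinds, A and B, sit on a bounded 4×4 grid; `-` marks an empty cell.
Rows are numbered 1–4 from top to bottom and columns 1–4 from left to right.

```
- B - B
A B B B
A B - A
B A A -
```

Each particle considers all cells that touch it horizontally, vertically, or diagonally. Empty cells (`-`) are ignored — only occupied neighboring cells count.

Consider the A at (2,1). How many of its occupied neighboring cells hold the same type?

Occupied neighbors of (2,1): (1,2)=B, (2,2)=B, (3,1)=A, (3,2)=B.
Same type (A): 1 of 4.

1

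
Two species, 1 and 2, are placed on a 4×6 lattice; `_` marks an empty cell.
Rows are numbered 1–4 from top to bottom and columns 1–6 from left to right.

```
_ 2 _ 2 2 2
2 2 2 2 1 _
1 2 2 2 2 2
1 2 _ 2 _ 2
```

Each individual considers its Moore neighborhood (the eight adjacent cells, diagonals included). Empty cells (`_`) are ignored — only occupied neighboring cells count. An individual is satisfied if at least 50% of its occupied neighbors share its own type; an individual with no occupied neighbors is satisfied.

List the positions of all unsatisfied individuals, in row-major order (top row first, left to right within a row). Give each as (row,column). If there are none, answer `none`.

(2,5), (3,1), (4,1)

Row 1: (1,2)2 3/3 satisfied · (1,4)2 3/4 satisfied · (1,5)2 3/4 satisfied · (1,6)2 1/2 satisfied
Row 2: (2,1)2 3/4 satisfied · (2,2)2 5/6 satisfied · (2,3)2 7/7 satisfied · (2,4)2 6/7 satisfied · (2,5)1 0/7 not
Row 3: (3,1)1 1/5 not · (3,2)2 5/7 satisfied · (3,3)2 7/7 satisfied · (3,4)2 5/6 satisfied · (3,5)2 5/6 satisfied · (3,6)2 2/3 satisfied
Row 4: (4,1)1 1/3 not · (4,2)2 2/4 satisfied · (4,4)2 3/3 satisfied · (4,6)2 2/2 satisfied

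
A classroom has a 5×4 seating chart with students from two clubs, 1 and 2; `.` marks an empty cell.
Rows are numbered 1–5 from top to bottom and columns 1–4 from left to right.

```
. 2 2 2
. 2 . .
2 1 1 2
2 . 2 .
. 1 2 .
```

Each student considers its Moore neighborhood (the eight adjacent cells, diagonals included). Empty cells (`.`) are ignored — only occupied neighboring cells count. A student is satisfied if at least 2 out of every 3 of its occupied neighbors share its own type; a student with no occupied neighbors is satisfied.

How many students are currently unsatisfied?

Row 1: (1,2)2 2/2 ✓ · (1,3)2 3/3 ✓ · (1,4)2 1/1 ✓
Row 2: (2,2)2 3/5 ✗
Row 3: (3,1)2 2/3 ✓ · (3,2)1 1/5 ✗ · (3,3)1 1/4 ✗ · (3,4)2 1/2 ✗
Row 4: (4,1)2 1/3 ✗ · (4,3)2 2/5 ✗
Row 5: (5,2)1 0/3 ✗ · (5,3)2 1/2 ✗
Unsatisfied: (2,2), (3,2), (3,3), (3,4), (4,1), (4,3), (5,2), (5,3) — 8 in total.

8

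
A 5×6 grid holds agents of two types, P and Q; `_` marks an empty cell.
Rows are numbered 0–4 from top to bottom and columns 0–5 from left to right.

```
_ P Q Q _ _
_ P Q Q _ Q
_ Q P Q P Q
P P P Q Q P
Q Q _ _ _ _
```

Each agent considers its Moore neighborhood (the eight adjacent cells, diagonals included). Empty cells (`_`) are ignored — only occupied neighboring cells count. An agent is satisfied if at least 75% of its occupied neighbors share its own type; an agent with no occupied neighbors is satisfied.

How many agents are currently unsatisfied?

19

Row 0: (0,1)P 1/3 ✗ · (0,2)Q 3/5 ✗ · (0,3)Q 3/3 ✓
Row 1: (1,1)P 2/5 ✗ · (1,2)Q 5/8 ✗ · (1,3)Q 4/6 ✗ · (1,5)Q 1/2 ✗
Row 2: (2,1)Q 1/6 ✗ · (2,2)P 3/8 ✗ · (2,3)Q 4/7 ✗ · (2,4)P 1/7 ✗ · (2,5)Q 2/4 ✗
Row 3: (3,0)P 1/4 ✗ · (3,1)P 3/6 ✗ · (3,2)P 2/6 ✗ · (3,3)Q 2/5 ✗ · (3,4)Q 3/5 ✗ · (3,5)P 1/3 ✗
Row 4: (4,0)Q 1/3 ✗ · (4,1)Q 1/4 ✗
Unsatisfied: (0,1), (0,2), (1,1), (1,2), (1,3), (1,5), (2,1), (2,2), (2,3), (2,4), (2,5), (3,0), (3,1), (3,2), (3,3), (3,4), (3,5), (4,0), (4,1) — 19 in total.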